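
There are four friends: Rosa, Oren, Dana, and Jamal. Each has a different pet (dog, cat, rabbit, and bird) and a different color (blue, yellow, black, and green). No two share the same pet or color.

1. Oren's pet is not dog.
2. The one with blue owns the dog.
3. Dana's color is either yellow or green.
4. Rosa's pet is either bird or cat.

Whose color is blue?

Jamal

With clues 1–2, Oren is impossible for the one with color blue.
With clues 1–3, Dana is impossible for the one with color blue.
With clues 1–4, Rosa is impossible for the one with color blue.
That leaves Jamal.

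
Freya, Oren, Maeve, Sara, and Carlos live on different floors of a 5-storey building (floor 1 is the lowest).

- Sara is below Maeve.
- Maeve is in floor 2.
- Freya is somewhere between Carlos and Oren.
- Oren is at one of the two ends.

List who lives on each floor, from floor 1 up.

From clue 1: Maeve is in {2,3,4,5}.
From clues 1–2: Sara → floor 1, Maeve → floor 2.
From clues 1–3: Freya → floor 4.
From clues 1–4: Carlos → floor 3, Oren → floor 5.

Sara, Maeve, Carlos, Freya, Oren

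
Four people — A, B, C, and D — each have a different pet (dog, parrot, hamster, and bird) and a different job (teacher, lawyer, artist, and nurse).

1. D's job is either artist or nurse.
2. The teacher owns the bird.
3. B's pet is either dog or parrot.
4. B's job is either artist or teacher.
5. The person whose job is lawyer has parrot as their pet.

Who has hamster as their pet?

D

With clues 1–3, B is impossible for the one with pet hamster.
With clues 1–5, A and C are impossible for the one with pet hamster.
That leaves D.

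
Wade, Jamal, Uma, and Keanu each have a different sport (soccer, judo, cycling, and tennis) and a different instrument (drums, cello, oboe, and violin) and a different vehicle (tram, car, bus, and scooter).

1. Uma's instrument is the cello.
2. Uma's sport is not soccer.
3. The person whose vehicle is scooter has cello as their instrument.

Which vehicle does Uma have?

scooter

With clues 1–3, bus, car, and tram are impossible for Uma's vehicle.
That leaves scooter.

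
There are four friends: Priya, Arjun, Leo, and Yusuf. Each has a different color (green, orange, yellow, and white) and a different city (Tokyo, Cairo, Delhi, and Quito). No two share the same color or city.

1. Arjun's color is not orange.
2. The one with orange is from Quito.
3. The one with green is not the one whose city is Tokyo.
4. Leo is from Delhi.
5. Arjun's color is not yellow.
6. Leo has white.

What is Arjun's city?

With clues 1–2, Quito is impossible for Arjun's city.
With clues 1–4, Delhi is impossible for Arjun's city.
With clues 1–6, Tokyo is impossible for Arjun's city.
That leaves Cairo.

Cairo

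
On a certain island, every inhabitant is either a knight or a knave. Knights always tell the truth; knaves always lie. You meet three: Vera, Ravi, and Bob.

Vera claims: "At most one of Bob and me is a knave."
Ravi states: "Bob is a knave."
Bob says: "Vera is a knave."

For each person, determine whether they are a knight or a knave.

Consider Vera. Suppose Vera is a knave.
Then no assignment of the remaining roles makes every statement match its speaker's type — contradiction.
So Vera is a knight.
With that fixed, Bob's statement is false, so Bob is a knave.
With that fixed, Ravi's statement is true, so Ravi is a knight.

Vera: knight, Ravi: knight, Bob: knave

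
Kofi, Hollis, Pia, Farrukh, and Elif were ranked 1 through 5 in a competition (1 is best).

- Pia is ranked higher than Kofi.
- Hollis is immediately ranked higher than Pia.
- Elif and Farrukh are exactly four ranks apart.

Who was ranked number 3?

With clues 1–3, Elif, Farrukh, Hollis, and Kofi are ruled out for rank 3.
So rank 3 is Pia.

Pia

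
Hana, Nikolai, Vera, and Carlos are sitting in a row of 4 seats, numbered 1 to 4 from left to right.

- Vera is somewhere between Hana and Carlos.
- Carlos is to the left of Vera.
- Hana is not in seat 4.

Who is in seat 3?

With clues 1–2, Carlos is ruled out for seat 3.
With clues 1–3, Nikolai and Vera are ruled out for seat 3.
So seat 3 is Hana.

Hana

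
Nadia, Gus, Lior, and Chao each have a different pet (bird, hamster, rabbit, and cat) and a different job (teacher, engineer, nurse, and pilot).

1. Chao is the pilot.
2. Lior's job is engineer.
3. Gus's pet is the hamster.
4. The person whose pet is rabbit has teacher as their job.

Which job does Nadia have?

teacher

Clue 1 rules out pilot for Nadia's job.
With clues 1–2, engineer is impossible for Nadia's job.
With clues 1–4, nurse is impossible for Nadia's job.
That leaves teacher.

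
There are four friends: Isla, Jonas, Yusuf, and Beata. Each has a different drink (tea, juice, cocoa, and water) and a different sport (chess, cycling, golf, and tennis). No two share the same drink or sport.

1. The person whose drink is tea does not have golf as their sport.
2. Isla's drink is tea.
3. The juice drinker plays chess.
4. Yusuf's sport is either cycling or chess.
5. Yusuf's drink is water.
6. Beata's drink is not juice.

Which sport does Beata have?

golf

With clues 1–5, cycling and tennis are impossible for Beata's sport.
With clues 1–6, chess is impossible for Beata's sport.
That leaves golf.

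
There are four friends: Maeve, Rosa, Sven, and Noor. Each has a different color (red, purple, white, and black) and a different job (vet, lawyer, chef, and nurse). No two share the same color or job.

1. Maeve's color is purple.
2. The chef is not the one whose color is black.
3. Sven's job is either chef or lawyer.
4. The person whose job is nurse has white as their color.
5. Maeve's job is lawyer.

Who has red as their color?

Sven

Clue 1 rules out Maeve for the one with color red.
With clues 1–5, Noor and Rosa are impossible for the one with color red.
That leaves Sven.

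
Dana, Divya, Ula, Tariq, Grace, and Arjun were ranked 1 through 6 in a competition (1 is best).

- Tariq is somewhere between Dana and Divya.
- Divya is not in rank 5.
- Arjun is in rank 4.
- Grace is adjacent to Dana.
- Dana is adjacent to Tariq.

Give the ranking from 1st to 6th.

Grace, Dana, Tariq, Arjun, Ula, Divya

From clue 1: Tariq is in {2,3,4,5}.
From clues 1–3: Arjun → rank 4.
From clues 1–4: Divya is in {1,2,6}.
From clues 1–5: Grace → rank 1, Dana → rank 2, Tariq → rank 3, Ula → rank 5, Divya → rank 6.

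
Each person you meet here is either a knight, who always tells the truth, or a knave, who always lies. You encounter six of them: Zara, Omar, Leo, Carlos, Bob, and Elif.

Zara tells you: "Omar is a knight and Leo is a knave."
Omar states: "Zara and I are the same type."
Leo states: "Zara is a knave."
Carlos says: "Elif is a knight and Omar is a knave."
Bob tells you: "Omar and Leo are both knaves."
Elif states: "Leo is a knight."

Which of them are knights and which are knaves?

Consider Zara. Suppose Zara is a knave.
Then whichever role Omar has, Omar's statement has the wrong truth value — contradiction.
So Zara is a knight.
With that fixed, Leo's statement is false, so Leo is a knave.
With that fixed, Elif's statement is false, so Elif is a knave.
With that fixed, Carlos's statement is false, so Carlos is a knave.
Consider Omar. Suppose Omar is a knave.
Then Zara's statement comes out false, contradicting Zara being a knight.
So Omar is a knight.
With that fixed, Bob's statement is false, so Bob is a knave.

Zara: knight, Omar: knight, Leo: knave, Carlos: knave, Bob: knave, Elif: knave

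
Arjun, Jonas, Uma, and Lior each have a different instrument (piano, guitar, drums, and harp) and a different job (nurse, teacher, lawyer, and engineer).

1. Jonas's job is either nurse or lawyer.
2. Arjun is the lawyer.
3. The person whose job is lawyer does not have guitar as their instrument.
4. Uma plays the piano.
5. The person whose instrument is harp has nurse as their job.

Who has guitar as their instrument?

With clues 1–3, Arjun is impossible for the one with instrument guitar.
With clues 1–4, Uma is impossible for the one with instrument guitar.
With clues 1–5, Jonas is impossible for the one with instrument guitar.
That leaves Lior.

Lior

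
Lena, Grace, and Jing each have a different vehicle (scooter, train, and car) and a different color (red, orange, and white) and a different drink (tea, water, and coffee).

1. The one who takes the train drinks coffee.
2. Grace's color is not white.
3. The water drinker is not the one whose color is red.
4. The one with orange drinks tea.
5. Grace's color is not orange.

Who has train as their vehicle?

Grace

With clues 1–5, Jing and Lena are impossible for the one with vehicle train.
That leaves Grace.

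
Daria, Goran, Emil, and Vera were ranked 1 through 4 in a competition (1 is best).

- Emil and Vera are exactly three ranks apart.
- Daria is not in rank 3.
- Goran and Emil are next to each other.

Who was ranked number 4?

Emil

With clue 1, Daria and Goran are ruled out for rank 4.
With clues 1–3, Vera is ruled out for rank 4.
So rank 4 is Emil.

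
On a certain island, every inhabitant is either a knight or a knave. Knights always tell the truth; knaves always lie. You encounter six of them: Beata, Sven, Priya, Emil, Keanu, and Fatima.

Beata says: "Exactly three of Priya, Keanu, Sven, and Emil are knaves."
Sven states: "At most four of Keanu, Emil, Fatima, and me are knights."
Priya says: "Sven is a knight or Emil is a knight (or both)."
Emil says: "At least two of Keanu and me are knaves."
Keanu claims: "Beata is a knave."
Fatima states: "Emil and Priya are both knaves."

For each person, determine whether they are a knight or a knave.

Regardless of anyone's role, Sven's statement is true, so Sven is a knight.
With that fixed, Priya's statement is true, so Priya is a knight.
With that fixed, Fatima's statement is false, so Fatima is a knave.
With that fixed, Beata's statement is false, so Beata is a knave.
With that fixed, Keanu's statement is true, so Keanu is a knight.
With that fixed, Emil's statement is false, so Emil is a knave.

Beata: knave, Sven: knight, Priya: knight, Emil: knave, Keanu: knight, Fatima: knave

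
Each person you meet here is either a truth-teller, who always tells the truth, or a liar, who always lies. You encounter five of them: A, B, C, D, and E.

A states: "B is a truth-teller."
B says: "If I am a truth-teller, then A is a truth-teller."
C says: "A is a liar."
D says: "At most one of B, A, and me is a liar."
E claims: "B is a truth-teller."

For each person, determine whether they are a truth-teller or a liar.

Consider A. Suppose A is a liar.
Then whichever role B has, B's statement has the wrong truth value — contradiction.
So A is a truth-teller.
With that fixed, B's statement is true, so B is a truth-teller.
With that fixed, C's statement is false, so C is a liar.
With that fixed, D's statement is true, so D is a truth-teller.
With that fixed, E's statement is true, so E is a truth-teller.

A: truth-teller, B: truth-teller, C: liar, D: truth-teller, E: truth-teller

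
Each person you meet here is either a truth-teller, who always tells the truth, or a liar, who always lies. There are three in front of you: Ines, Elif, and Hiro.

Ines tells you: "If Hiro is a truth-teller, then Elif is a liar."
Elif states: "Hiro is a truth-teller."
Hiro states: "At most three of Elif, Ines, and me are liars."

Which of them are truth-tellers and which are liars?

Ines: liar, Elif: truth-teller, Hiro: truth-teller

Regardless of anyone's role, Hiro's statement is true, so Hiro is a truth-teller.
With that fixed, Elif's statement is true, so Elif is a truth-teller.
With that fixed, Ines's statement is false, so Ines is a liar.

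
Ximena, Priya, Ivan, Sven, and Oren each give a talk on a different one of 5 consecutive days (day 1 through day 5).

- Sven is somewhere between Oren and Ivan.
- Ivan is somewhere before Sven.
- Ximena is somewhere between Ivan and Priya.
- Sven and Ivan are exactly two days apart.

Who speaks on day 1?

Ivan

With clue 1, Sven is ruled out for day 1.
With clues 1–2, Oren is ruled out for day 1.
With clues 1–3, Ximena is ruled out for day 1.
With clues 1–4, Priya is ruled out for day 1.
So day 1 is Ivan.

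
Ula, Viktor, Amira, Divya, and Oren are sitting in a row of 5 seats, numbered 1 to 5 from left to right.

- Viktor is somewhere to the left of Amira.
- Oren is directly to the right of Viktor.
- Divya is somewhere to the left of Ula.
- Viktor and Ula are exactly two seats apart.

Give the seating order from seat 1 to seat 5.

Divya, Viktor, Oren, Ula, Amira

From clue 1: Viktor is in {1,2,3,4}.
From clues 1–2: Viktor is in {1,2,3}.
From clues 1–3: Ula is in {2,4,5}.
From clues 1–4: Divya → seat 1, Viktor → seat 2, Oren → seat 3, Ula → seat 4, Amira → seat 5.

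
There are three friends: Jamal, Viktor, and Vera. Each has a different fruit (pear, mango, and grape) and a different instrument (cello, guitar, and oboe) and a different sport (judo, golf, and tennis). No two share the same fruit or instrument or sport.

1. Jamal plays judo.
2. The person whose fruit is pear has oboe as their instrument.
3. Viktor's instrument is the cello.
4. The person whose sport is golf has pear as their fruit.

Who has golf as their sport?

Vera

Clue 1 rules out Jamal for the one with sport golf.
With clues 1–4, Viktor is impossible for the one with sport golf.
That leaves Vera.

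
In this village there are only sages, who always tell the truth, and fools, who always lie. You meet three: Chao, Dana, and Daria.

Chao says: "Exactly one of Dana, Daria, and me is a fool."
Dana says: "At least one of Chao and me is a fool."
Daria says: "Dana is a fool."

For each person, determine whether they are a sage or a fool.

Chao: fool, Dana: sage, Daria: fool

Consider Chao. Suppose Chao is a sage.
Then whichever role Dana has, Dana's statement has the wrong truth value — contradiction.
So Chao is a fool.
With that fixed, Dana's statement is true, so Dana is a sage.
With that fixed, Daria's statement is false, so Daria is a fool.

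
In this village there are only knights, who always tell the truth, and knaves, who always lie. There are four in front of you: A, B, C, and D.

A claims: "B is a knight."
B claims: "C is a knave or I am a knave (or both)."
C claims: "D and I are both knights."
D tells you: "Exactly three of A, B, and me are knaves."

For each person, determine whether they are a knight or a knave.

A: knight, B: knight, C: knave, D: knave

Consider A. Suppose A is a knave.
Then no assignment of the remaining roles makes every statement match its speaker's type — contradiction.
So A is a knight.
With that fixed, D's statement is false, so D is a knave.
With that fixed, C's statement is false, so C is a knave.
With that fixed, B's statement is true, so B is a knight.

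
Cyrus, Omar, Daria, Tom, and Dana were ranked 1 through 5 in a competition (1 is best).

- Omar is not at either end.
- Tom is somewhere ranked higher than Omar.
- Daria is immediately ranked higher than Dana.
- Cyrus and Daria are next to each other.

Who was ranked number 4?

With clues 1–2, Tom is ruled out for rank 4.
With clues 1–3, Cyrus is ruled out for rank 4.
With clues 1–4, Dana and Omar are ruled out for rank 4.
So rank 4 is Daria.

Daria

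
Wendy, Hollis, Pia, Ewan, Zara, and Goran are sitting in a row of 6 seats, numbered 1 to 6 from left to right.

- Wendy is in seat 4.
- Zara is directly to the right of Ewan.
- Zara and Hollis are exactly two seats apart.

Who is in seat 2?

With clue 1, Wendy is ruled out for seat 2.
With clues 1–3, Goran, Hollis, Pia, and Zara are ruled out for seat 2.
So seat 2 is Ewan.

Ewan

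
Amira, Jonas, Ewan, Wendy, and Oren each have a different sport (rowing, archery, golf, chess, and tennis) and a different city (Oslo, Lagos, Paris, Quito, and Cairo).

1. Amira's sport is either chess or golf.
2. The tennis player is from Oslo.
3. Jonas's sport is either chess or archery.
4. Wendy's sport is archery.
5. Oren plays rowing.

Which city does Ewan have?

With clues 1–5, Cairo, Lagos, Paris, and Quito are impossible for Ewan's city.
That leaves Oslo.

Oslo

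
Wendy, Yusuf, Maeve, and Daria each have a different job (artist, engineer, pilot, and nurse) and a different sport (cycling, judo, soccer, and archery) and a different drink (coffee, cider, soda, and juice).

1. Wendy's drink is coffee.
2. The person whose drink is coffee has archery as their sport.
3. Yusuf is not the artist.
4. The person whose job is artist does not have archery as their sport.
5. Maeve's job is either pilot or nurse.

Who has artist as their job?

Daria

With clues 1–3, Yusuf is impossible for the one with job artist.
With clues 1–4, Wendy is impossible for the one with job artist.
With clues 1–5, Maeve is impossible for the one with job artist.
That leaves Daria.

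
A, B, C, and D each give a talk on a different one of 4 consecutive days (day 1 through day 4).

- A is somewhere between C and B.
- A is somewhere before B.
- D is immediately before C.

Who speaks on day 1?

With clue 1, A is ruled out for day 1.
With clues 1–2, B is ruled out for day 1.
With clues 1–3, C is ruled out for day 1.
So day 1 is D.

D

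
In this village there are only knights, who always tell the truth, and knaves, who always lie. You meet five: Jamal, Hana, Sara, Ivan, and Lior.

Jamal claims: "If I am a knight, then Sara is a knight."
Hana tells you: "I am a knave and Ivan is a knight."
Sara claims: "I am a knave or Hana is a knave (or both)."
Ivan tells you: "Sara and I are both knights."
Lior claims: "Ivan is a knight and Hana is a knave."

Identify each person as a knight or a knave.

Consider Jamal. Suppose Jamal is a knave.
Then Jamal's own statement would have to be false, but it can't be — contradiction.
So Jamal is a knight.
Consider Hana. Suppose Hana is a knight.
Then Hana's own statement would have to be true, but it can't be — contradiction.
So Hana is a knave.
With that fixed, Sara's statement is true, so Sara is a knight.
Consider Ivan. Suppose Ivan is a knight.
Then Hana's statement comes out true, contradicting Hana being a knave.
So Ivan is a knave.
With that fixed, Lior's statement is false, so Lior is a knave.

Jamal: knight, Hana: knave, Sara: knight, Ivan: knave, Lior: knave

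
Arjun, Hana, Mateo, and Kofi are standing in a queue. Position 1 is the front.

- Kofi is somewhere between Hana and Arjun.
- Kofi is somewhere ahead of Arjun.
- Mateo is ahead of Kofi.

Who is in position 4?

With clue 1, Kofi is ruled out for position 4.
With clues 1–2, Hana is ruled out for position 4.
With clues 1–3, Mateo is ruled out for position 4.
So position 4 is Arjun.

Arjun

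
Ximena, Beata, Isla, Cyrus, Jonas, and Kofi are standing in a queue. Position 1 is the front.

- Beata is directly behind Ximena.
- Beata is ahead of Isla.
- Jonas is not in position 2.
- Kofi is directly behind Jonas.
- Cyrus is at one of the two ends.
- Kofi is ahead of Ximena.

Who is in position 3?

With clues 1–4, Kofi is ruled out for position 3.
With clues 1–5, Cyrus is ruled out for position 3.
With clues 1–6, Beata, Isla, and Jonas are ruled out for position 3.
So position 3 is Ximena.

Ximena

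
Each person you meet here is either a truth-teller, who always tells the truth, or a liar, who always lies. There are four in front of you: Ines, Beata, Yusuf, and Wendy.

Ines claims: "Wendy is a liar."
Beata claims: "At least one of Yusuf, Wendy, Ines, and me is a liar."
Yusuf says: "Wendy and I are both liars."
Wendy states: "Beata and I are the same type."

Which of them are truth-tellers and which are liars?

Consider Ines. Suppose Ines is a truth-teller.
Then no assignment of the remaining roles makes every statement match its speaker's type — contradiction.
So Ines is a liar.
With that fixed, Beata's statement is true, so Beata is a truth-teller.
Consider Yusuf. Suppose Yusuf is a truth-teller.
Then Yusuf's own statement would have to be true, but it can't be — contradiction.
So Yusuf is a liar.
Consider Wendy. Suppose Wendy is a liar.
Then Ines's statement comes out true, contradicting Ines being a liar.
So Wendy is a truth-teller.

Ines: liar, Beata: truth-teller, Yusuf: liar, Wendy: truth-teller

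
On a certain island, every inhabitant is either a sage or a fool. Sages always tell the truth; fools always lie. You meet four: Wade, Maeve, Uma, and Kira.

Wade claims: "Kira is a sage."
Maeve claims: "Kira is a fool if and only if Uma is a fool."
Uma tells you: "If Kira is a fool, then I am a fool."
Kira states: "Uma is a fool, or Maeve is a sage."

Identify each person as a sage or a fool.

Consider Wade. Suppose Wade is a fool.
Then no assignment of the remaining roles makes every statement match its speaker's type — contradiction.
So Wade is a sage.
Consider Maeve. Suppose Maeve is a fool.
Then no assignment of the remaining roles makes every statement match its speaker's type — contradiction.
So Maeve is a sage.
With that fixed, Kira's statement is true, so Kira is a sage.
With that fixed, Uma's statement is true, so Uma is a sage.

Wade: sage, Maeve: sage, Uma: sage, Kira: sage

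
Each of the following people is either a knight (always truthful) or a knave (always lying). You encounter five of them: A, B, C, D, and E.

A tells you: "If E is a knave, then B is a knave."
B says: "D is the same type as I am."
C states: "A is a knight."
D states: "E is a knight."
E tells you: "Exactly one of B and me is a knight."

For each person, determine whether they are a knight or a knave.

Consider A. Suppose A is a knave.
Then no assignment of the remaining roles makes every statement match its speaker's type — contradiction.
So A is a knight.
With that fixed, C's statement is true, so C is a knight.
Consider B. Suppose B is a knight.
Then whichever role E has, E's statement has the wrong truth value — contradiction.
So B is a knave.
Consider D. Suppose D is a knave.
Then B's statement comes out true, contradicting B being a knave.
So D is a knight.
Consider E. Suppose E is a knave.
Then D's statement comes out false, contradicting D being a knight.
So E is a knight.

A: knight, B: knave, C: knight, D: knight, E: knight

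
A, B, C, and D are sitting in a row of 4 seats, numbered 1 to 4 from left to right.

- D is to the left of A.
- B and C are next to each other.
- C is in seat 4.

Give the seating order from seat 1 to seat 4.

D, A, B, C

From clue 1: A is in {2,3,4}.
From clues 1–2: A is in {2,4}.
From clues 1–3: D → seat 1, A → seat 2, B → seat 3, C → seat 4.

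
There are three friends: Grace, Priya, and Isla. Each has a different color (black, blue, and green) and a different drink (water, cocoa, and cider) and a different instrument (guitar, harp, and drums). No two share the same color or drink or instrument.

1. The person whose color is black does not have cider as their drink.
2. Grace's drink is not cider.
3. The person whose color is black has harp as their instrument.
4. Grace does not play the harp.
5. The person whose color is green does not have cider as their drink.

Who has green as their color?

With clues 1–5, Isla and Priya are impossible for the one with color green.
That leaves Grace.

Grace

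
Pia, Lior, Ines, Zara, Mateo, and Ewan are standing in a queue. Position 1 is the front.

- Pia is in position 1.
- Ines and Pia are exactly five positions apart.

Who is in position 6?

Ines

With clue 1, Pia is ruled out for position 6.
With clues 1–2, Ewan, Lior, Mateo, and Zara are ruled out for position 6.
So position 6 is Ines.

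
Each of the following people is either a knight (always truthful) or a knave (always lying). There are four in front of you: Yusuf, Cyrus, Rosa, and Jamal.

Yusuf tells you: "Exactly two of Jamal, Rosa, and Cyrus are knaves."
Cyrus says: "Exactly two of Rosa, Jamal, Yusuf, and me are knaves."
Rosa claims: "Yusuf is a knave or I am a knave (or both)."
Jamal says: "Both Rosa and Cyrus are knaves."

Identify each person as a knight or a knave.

Yusuf: knave, Cyrus: knight, Rosa: knight, Jamal: knave

Consider Yusuf. Suppose Yusuf is a knight.
Then whichever role Rosa has, Rosa's statement has the wrong truth value — contradiction.
So Yusuf is a knave.
With that fixed, Rosa's statement is true, so Rosa is a knight.
With that fixed, Jamal's statement is false, so Jamal is a knave.
Consider Cyrus. Suppose Cyrus is a knave.
Then Yusuf's statement comes out true, contradicting Yusuf being a knave.
So Cyrus is a knight.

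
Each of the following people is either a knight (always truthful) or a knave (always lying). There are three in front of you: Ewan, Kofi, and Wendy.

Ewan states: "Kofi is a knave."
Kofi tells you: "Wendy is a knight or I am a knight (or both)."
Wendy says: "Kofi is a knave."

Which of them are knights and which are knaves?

Ewan: knave, Kofi: knight, Wendy: knave

Consider Ewan. Suppose Ewan is a knight.
Then no assignment of the remaining roles makes every statement match its speaker's type — contradiction.
So Ewan is a knave.
Consider Kofi. Suppose Kofi is a knave.
Then Ewan's statement comes out true, contradicting Ewan being a knave.
So Kofi is a knight.
With that fixed, Wendy's statement is false, so Wendy is a knave.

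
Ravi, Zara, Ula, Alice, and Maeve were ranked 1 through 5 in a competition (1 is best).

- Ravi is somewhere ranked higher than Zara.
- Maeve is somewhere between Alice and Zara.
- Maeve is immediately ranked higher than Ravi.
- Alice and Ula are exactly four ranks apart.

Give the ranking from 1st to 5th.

Alice, Maeve, Ravi, Zara, Ula

From clue 1: Ravi is in {1,2,3,4}.
From clues 1–2: Maeve is in {2,3,4}.
From clues 1–3: Ravi is in {3,4}.
From clues 1–4: Alice → rank 1, Maeve → rank 2, Ravi → rank 3, Zara → rank 4, Ula → rank 5.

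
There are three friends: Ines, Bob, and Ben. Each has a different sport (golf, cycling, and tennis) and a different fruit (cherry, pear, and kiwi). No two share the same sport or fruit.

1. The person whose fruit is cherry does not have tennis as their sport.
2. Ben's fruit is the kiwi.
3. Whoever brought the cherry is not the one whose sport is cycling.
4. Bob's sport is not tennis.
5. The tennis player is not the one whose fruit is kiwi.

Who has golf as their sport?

Bob

With clues 1–3, Ben is impossible for the one with sport golf.
With clues 1–5, Ines is impossible for the one with sport golf.
That leaves Bob.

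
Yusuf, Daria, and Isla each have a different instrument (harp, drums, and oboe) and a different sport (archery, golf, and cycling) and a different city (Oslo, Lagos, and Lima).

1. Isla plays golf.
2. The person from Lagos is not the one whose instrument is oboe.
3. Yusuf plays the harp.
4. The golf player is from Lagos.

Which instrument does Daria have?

With clues 1–3, harp is impossible for Daria's instrument.
With clues 1–4, drums is impossible for Daria's instrument.
That leaves oboe.

oboe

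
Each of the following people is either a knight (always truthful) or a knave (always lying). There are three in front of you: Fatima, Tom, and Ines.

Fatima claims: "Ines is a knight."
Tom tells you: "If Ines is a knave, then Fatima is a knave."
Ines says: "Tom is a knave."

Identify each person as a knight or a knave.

Fatima: knave, Tom: knight, Ines: knave

Consider Fatima. Suppose Fatima is a knight.
Then no assignment of the remaining roles makes every statement match its speaker's type — contradiction.
So Fatima is a knave.
With that fixed, Tom's statement is true, so Tom is a knight.
With that fixed, Ines's statement is false, so Ines is a knave.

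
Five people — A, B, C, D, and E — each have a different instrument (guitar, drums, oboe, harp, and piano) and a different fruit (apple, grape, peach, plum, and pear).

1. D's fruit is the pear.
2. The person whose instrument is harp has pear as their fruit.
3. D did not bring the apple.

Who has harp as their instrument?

With clues 1–2, A, B, C, and E are impossible for the one with instrument harp.
That leaves D.

D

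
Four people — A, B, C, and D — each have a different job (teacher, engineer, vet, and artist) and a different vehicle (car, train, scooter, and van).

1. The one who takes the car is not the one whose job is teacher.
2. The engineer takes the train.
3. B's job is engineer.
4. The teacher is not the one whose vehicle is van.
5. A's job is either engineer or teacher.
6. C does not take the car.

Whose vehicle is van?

With clues 1–3, B is impossible for the one with vehicle van.
With clues 1–5, A is impossible for the one with vehicle van.
With clues 1–6, D is impossible for the one with vehicle van.
That leaves C.

C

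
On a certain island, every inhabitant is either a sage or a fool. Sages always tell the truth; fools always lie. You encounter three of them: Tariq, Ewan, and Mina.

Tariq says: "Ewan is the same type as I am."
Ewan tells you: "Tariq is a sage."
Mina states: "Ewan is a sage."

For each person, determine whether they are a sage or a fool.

Consider Tariq. Suppose Tariq is a fool.
Then no assignment of the remaining roles makes every statement match its speaker's type — contradiction.
So Tariq is a sage.
With that fixed, Ewan's statement is true, so Ewan is a sage.
With that fixed, Mina's statement is true, so Mina is a sage.

Tariq: sage, Ewan: sage, Mina: sage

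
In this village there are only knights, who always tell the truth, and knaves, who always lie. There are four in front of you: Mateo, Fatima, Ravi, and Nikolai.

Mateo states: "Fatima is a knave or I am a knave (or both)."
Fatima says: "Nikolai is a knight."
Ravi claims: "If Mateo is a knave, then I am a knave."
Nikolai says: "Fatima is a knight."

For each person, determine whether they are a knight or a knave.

Mateo: knight, Fatima: knave, Ravi: knight, Nikolai: knave

Consider Mateo. Suppose Mateo is a knave.
Then Mateo's own statement would have to be false, but it can't be — contradiction.
So Mateo is a knight.
With that fixed, Ravi's statement is true, so Ravi is a knight.
Consider Fatima. Suppose Fatima is a knight.
Then Mateo's statement comes out false, contradicting Mateo being a knight.
So Fatima is a knave.
With that fixed, Nikolai's statement is false, so Nikolai is a knave.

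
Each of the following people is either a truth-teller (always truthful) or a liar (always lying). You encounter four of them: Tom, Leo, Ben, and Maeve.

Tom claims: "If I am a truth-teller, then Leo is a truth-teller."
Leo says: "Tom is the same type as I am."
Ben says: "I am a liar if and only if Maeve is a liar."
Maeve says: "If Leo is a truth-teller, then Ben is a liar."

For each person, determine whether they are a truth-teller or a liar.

Consider Tom. Suppose Tom is a liar.
Then Tom's own statement would have to be false, but it can't be — contradiction.
So Tom is a truth-teller.
Consider Leo. Suppose Leo is a liar.
Then Tom's statement comes out false, contradicting Tom being a truth-teller.
So Leo is a truth-teller.
Consider Ben. Suppose Ben is a truth-teller.
Then no assignment of the remaining roles makes every statement match its speaker's type — contradiction.
So Ben is a liar.
With that fixed, Maeve's statement is true, so Maeve is a truth-teller.

Tom: truth-teller, Leo: truth-teller, Ben: liar, Maeve: truth-teller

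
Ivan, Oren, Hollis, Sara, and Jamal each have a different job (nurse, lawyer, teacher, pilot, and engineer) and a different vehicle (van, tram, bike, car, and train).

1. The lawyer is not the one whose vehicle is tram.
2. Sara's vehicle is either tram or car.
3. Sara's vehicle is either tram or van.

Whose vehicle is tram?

Sara

With clues 1–3, Hollis, Ivan, Jamal, and Oren are impossible for the one with vehicle tram.
That leaves Sara.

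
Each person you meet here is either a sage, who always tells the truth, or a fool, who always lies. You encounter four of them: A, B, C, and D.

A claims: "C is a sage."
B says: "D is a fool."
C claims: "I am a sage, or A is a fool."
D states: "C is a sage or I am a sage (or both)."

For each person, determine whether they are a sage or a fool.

Consider A. Suppose A is a fool.
Then no assignment of the remaining roles makes every statement match its speaker's type — contradiction.
So A is a sage.
Consider B. Suppose B is a sage.
Then no assignment of the remaining roles makes every statement match its speaker's type — contradiction.
So B is a fool.
Consider C. Suppose C is a fool.
Then A's statement comes out false, contradicting A being a sage.
So C is a sage.
With that fixed, D's statement is true, so D is a sage.

A: sage, B: fool, C: sage, D: sage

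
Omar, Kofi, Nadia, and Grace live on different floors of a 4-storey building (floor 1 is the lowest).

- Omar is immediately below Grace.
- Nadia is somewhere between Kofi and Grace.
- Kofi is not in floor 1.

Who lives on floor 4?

Kofi

With clue 1, Omar is ruled out for floor 4.
With clues 1–2, Nadia is ruled out for floor 4.
With clues 1–3, Grace is ruled out for floor 4.
So floor 4 is Kofi.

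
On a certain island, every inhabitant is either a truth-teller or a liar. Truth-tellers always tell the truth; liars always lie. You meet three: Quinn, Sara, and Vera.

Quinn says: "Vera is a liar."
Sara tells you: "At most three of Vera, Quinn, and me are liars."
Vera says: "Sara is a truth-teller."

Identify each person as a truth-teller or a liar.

Quinn: liar, Sara: truth-teller, Vera: truth-teller

Regardless of anyone's role, Sara's statement is true, so Sara is a truth-teller.
With that fixed, Vera's statement is true, so Vera is a truth-teller.
With that fixed, Quinn's statement is false, so Quinn is a liar.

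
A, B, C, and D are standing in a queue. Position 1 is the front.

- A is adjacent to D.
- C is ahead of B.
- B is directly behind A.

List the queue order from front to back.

C, D, A, B

From clues 1–2: B is in {2,4}.
From clues 1–3: C → position 1, D → position 2, A → position 3, B → position 4.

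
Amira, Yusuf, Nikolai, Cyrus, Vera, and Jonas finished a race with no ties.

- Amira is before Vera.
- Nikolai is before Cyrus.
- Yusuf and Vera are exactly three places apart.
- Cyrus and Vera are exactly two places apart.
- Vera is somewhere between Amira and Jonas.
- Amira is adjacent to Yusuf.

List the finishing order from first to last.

From clue 1: Amira is in {1,2,3,4,5}.
From clues 1–4: Cyrus is in {3,4,5,6}.
From clues 1–5: Nikolai is in {1,2,3}.
From clues 1–6: Yusuf → place 1, Amira → place 2, Nikolai → place 3, Vera → place 4, Jonas → place 5, Cyrus → place 6.

Yusuf, Amira, Nikolai, Vera, Jonas, Cyrus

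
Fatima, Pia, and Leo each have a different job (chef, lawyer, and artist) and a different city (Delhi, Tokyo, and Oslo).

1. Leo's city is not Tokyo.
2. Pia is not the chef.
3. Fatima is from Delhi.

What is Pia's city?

With clues 1–3, Delhi and Oslo are impossible for Pia's city.
That leaves Tokyo.

Tokyo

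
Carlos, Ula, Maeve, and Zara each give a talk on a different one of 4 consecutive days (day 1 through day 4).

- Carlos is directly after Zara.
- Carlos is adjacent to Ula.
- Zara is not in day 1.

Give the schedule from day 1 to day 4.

From clue 1: Carlos is in {2,3,4}.
From clues 1–2: Carlos is in {2,3}.
From clues 1–3: Maeve → day 1, Zara → day 2, Carlos → day 3, Ula → day 4.

Maeve, Zara, Carlos, Ula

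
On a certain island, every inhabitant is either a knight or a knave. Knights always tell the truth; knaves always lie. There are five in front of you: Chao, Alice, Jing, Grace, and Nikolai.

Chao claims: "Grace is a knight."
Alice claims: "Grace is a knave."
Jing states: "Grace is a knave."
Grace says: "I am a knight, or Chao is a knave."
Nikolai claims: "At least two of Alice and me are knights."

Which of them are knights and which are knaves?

Chao: knight, Alice: knave, Jing: knave, Grace: knight, Nikolai: knave

Consider Chao. Suppose Chao is a knave.
Then no assignment of the remaining roles makes every statement match its speaker's type — contradiction.
So Chao is a knight.
Consider Alice. Suppose Alice is a knight.
Then no assignment of the remaining roles makes every statement match its speaker's type — contradiction.
So Alice is a knave.
With that fixed, Nikolai's statement is false, so Nikolai is a knave.
Consider Jing. Suppose Jing is a knight.
Then no assignment of the remaining roles makes every statement match its speaker's type — contradiction.
So Jing is a knave.
Consider Grace. Suppose Grace is a knave.
Then Chao's statement comes out false, contradicting Chao being a knight.
So Grace is a knight.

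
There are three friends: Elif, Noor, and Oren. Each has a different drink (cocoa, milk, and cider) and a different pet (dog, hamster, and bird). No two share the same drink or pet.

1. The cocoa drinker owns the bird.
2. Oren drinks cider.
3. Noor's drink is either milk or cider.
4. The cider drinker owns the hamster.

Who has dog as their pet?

With clues 1–3, Elif is impossible for the one with pet dog.
With clues 1–4, Oren is impossible for the one with pet dog.
That leaves Noor.

Noor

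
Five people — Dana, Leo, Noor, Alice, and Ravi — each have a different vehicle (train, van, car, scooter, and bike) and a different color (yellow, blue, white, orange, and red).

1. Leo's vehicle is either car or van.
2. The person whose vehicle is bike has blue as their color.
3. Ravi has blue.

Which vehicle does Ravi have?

With clues 1–3, car, scooter, train, and van are impossible for Ravi's vehicle.
That leaves bike.

bike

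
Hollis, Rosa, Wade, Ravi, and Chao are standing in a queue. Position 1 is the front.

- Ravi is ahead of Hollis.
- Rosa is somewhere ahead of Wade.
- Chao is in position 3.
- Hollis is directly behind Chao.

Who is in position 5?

Wade

With clue 1, Ravi is ruled out for position 5.
With clues 1–2, Rosa is ruled out for position 5.
With clues 1–3, Chao is ruled out for position 5.
With clues 1–4, Hollis is ruled out for position 5.
So position 5 is Wade.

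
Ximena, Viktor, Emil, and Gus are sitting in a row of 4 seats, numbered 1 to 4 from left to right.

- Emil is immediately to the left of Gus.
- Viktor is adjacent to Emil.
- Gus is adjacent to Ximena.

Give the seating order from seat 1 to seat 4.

From clue 1: Emil is in {1,2,3}.
From clues 1–2: Ximena is in {1,4}.
From clues 1–3: Viktor → seat 1, Emil → seat 2, Gus → seat 3, Ximena → seat 4.

Viktor, Emil, Gus, Ximena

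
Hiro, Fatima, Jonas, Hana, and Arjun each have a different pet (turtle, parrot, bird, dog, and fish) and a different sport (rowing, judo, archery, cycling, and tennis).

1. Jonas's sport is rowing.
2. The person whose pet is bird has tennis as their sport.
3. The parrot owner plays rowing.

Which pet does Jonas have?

parrot

With clues 1–2, bird is impossible for Jonas's pet.
With clues 1–3, dog, fish, and turtle are impossible for Jonas's pet.
That leaves parrot.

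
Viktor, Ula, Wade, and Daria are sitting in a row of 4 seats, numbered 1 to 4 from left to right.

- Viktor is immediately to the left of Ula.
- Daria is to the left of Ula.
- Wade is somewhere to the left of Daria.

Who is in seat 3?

With clues 1–2, Daria and Wade are ruled out for seat 3.
With clues 1–3, Ula is ruled out for seat 3.
So seat 3 is Viktor.

Viktor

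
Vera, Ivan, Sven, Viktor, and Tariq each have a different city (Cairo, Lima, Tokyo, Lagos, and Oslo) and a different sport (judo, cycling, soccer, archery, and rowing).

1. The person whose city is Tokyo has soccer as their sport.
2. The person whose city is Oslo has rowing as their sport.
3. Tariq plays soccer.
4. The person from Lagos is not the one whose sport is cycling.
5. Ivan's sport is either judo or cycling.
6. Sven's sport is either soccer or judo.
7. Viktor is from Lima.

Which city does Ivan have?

Cairo

With clues 1–3, Tokyo is impossible for Ivan's city.
With clues 1–5, Oslo is impossible for Ivan's city.
With clues 1–6, Lagos is impossible for Ivan's city.
With clues 1–7, Lima is impossible for Ivan's city.
That leaves Cairo.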